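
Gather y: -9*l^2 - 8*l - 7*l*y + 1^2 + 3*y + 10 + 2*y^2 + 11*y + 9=-9*l^2 - 8*l + 2*y^2 + y*(14 - 7*l) + 20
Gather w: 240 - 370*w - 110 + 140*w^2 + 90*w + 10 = 140*w^2 - 280*w + 140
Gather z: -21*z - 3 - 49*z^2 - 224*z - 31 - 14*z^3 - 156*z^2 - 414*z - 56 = -14*z^3 - 205*z^2 - 659*z - 90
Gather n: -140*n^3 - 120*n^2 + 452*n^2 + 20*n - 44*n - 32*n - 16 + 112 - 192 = -140*n^3 + 332*n^2 - 56*n - 96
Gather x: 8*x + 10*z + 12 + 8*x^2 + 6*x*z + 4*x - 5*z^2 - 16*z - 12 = 8*x^2 + x*(6*z + 12) - 5*z^2 - 6*z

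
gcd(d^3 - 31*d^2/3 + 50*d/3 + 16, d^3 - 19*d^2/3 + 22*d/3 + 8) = d^2 - 7*d/3 - 2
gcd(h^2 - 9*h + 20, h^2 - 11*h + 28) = h - 4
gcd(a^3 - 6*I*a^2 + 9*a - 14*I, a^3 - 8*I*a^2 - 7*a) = a^2 - 8*I*a - 7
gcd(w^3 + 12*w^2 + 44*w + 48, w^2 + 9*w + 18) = w + 6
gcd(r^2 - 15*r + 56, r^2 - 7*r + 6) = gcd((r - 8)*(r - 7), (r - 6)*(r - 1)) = 1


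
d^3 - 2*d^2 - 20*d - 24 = (d - 6)*(d + 2)^2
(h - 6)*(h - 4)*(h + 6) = h^3 - 4*h^2 - 36*h + 144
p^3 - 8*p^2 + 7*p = p*(p - 7)*(p - 1)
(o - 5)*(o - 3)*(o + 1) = o^3 - 7*o^2 + 7*o + 15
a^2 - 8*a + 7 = (a - 7)*(a - 1)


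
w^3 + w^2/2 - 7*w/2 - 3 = (w - 2)*(w + 1)*(w + 3/2)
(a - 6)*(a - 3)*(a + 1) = a^3 - 8*a^2 + 9*a + 18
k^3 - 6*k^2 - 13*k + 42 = (k - 7)*(k - 2)*(k + 3)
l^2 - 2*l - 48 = (l - 8)*(l + 6)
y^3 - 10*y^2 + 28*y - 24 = (y - 6)*(y - 2)^2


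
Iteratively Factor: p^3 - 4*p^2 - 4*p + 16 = (p - 2)*(p^2 - 2*p - 8) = (p - 4)*(p - 2)*(p + 2)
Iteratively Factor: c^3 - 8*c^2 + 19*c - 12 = (c - 1)*(c^2 - 7*c + 12) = (c - 3)*(c - 1)*(c - 4)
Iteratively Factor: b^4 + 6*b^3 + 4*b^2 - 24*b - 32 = (b + 4)*(b^3 + 2*b^2 - 4*b - 8) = (b + 2)*(b + 4)*(b^2 - 4) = (b - 2)*(b + 2)*(b + 4)*(b + 2)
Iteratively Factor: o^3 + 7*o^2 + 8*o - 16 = (o + 4)*(o^2 + 3*o - 4) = (o + 4)^2*(o - 1)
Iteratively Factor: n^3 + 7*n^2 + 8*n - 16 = (n - 1)*(n^2 + 8*n + 16) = (n - 1)*(n + 4)*(n + 4)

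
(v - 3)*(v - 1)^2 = v^3 - 5*v^2 + 7*v - 3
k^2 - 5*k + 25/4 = (k - 5/2)^2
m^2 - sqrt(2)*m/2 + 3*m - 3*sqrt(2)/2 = (m + 3)*(m - sqrt(2)/2)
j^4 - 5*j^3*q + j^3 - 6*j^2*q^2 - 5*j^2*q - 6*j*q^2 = j*(j + 1)*(j - 6*q)*(j + q)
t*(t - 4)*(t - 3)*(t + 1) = t^4 - 6*t^3 + 5*t^2 + 12*t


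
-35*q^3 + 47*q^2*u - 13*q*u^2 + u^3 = (-7*q + u)*(-5*q + u)*(-q + u)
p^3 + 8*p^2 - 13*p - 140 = (p - 4)*(p + 5)*(p + 7)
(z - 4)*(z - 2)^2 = z^3 - 8*z^2 + 20*z - 16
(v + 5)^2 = v^2 + 10*v + 25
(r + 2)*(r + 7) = r^2 + 9*r + 14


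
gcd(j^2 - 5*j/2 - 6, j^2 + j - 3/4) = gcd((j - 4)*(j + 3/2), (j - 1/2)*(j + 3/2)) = j + 3/2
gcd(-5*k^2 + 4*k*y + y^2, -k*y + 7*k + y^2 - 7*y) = -k + y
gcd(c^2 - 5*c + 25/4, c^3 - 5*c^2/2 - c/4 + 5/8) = c - 5/2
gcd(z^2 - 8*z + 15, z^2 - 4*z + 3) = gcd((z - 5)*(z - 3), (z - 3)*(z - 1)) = z - 3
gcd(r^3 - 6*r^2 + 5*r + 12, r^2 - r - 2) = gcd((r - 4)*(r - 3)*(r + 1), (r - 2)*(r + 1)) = r + 1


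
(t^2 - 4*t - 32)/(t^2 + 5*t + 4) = (t - 8)/(t + 1)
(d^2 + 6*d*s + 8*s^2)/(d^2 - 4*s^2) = (-d - 4*s)/(-d + 2*s)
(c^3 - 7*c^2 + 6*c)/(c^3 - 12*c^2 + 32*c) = (c^2 - 7*c + 6)/(c^2 - 12*c + 32)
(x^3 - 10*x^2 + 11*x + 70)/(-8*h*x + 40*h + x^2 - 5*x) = (x^2 - 5*x - 14)/(-8*h + x)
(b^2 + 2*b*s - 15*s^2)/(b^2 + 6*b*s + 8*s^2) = (b^2 + 2*b*s - 15*s^2)/(b^2 + 6*b*s + 8*s^2)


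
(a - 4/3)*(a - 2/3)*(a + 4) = a^3 + 2*a^2 - 64*a/9 + 32/9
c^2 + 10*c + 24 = (c + 4)*(c + 6)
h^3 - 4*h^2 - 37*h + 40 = (h - 8)*(h - 1)*(h + 5)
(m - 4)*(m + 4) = m^2 - 16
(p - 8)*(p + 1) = p^2 - 7*p - 8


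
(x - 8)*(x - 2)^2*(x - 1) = x^4 - 13*x^3 + 48*x^2 - 68*x + 32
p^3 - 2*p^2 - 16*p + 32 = (p - 4)*(p - 2)*(p + 4)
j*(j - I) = j^2 - I*j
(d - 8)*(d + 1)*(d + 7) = d^3 - 57*d - 56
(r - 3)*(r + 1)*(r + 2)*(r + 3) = r^4 + 3*r^3 - 7*r^2 - 27*r - 18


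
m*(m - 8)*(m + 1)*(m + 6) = m^4 - m^3 - 50*m^2 - 48*m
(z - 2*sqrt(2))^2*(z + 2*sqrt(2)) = z^3 - 2*sqrt(2)*z^2 - 8*z + 16*sqrt(2)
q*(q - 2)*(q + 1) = q^3 - q^2 - 2*q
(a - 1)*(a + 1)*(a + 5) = a^3 + 5*a^2 - a - 5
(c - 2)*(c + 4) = c^2 + 2*c - 8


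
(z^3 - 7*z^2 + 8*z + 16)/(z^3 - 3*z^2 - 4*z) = (z - 4)/z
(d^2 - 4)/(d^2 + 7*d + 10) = (d - 2)/(d + 5)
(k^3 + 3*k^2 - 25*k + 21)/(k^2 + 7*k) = k - 4 + 3/k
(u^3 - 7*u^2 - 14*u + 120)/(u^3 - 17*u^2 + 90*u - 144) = (u^2 - u - 20)/(u^2 - 11*u + 24)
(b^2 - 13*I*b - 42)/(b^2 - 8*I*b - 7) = (b - 6*I)/(b - I)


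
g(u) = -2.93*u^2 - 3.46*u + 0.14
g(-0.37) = 1.02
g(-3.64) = -26.09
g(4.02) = -61.12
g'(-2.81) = 13.01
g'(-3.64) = 17.87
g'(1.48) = -12.13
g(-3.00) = -15.85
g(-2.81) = -13.27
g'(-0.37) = -1.29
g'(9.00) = -56.20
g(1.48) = -11.40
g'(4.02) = -27.02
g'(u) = -5.86*u - 3.46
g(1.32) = -9.53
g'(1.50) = -12.25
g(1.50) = -11.64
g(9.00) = -268.33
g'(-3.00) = 14.12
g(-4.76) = -49.78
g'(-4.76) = 24.43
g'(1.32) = -11.20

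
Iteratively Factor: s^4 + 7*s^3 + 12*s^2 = (s + 4)*(s^3 + 3*s^2) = s*(s + 4)*(s^2 + 3*s) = s^2*(s + 4)*(s + 3)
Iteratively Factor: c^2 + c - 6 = (c - 2)*(c + 3)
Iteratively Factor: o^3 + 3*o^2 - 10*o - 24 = (o - 3)*(o^2 + 6*o + 8) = (o - 3)*(o + 2)*(o + 4)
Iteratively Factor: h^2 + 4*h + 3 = (h + 1)*(h + 3)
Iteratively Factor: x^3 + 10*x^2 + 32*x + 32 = (x + 2)*(x^2 + 8*x + 16) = (x + 2)*(x + 4)*(x + 4)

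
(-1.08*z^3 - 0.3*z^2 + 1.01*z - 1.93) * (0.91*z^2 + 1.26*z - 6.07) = -0.9828*z^5 - 1.6338*z^4 + 7.0967*z^3 + 1.3373*z^2 - 8.5625*z + 11.7151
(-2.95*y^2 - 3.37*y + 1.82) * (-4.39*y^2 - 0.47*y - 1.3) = 12.9505*y^4 + 16.1808*y^3 - 2.5709*y^2 + 3.5256*y - 2.366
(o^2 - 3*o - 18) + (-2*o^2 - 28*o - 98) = -o^2 - 31*o - 116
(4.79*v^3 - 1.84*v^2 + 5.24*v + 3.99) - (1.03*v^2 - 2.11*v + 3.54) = 4.79*v^3 - 2.87*v^2 + 7.35*v + 0.45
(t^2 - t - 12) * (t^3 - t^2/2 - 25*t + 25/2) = t^5 - 3*t^4/2 - 73*t^3/2 + 87*t^2/2 + 575*t/2 - 150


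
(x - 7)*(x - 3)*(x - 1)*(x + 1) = x^4 - 10*x^3 + 20*x^2 + 10*x - 21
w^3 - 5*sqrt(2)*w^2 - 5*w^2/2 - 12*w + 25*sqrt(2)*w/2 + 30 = (w - 5/2)*(w - 6*sqrt(2))*(w + sqrt(2))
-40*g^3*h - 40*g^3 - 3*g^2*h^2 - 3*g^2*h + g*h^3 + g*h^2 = (-8*g + h)*(5*g + h)*(g*h + g)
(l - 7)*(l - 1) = l^2 - 8*l + 7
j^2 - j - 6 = (j - 3)*(j + 2)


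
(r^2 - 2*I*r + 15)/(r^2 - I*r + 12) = (r - 5*I)/(r - 4*I)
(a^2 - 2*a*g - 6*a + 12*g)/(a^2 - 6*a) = (a - 2*g)/a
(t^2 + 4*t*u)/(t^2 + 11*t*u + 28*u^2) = t/(t + 7*u)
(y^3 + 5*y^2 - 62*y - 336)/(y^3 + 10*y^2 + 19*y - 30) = (y^2 - y - 56)/(y^2 + 4*y - 5)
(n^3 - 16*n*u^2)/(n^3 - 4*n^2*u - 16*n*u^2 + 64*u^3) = n/(n - 4*u)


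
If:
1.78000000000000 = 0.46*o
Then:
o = 3.87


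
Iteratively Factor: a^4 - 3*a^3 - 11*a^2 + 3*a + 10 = (a + 1)*(a^3 - 4*a^2 - 7*a + 10) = (a - 1)*(a + 1)*(a^2 - 3*a - 10) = (a - 5)*(a - 1)*(a + 1)*(a + 2)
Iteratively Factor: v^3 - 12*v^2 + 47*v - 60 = (v - 3)*(v^2 - 9*v + 20) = (v - 5)*(v - 3)*(v - 4)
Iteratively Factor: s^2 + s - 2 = (s + 2)*(s - 1)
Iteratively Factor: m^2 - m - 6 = (m - 3)*(m + 2)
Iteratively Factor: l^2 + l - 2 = (l - 1)*(l + 2)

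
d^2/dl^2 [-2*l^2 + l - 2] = -4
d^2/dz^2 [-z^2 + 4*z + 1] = -2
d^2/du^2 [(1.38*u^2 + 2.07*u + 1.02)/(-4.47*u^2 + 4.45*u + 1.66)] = (-2.8421709430404e-14*u^4 - 137.621466*u^3 - 183.722364*u^2 + 29.577096*u - 32.557584)/(89.314623*u^6 - 266.745015*u^5 + 166.046643*u^4 + 109.998215*u^3 - 61.663854*u^2 - 36.78726*u - 4.574296)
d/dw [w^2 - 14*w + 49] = 2*w - 14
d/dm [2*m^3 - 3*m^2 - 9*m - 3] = 6*m^2 - 6*m - 9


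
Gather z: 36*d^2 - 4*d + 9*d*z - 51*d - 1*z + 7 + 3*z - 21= 36*d^2 - 55*d + z*(9*d + 2) - 14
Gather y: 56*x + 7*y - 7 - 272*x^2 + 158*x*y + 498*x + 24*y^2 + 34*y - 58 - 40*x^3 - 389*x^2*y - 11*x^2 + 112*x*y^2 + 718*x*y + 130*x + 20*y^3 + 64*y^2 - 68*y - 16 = -40*x^3 - 283*x^2 + 684*x + 20*y^3 + y^2*(112*x + 88) + y*(-389*x^2 + 876*x - 27) - 81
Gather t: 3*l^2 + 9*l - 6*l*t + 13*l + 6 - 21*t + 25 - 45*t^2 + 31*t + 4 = 3*l^2 + 22*l - 45*t^2 + t*(10 - 6*l) + 35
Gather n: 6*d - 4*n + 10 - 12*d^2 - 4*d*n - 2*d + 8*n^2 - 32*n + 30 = -12*d^2 + 4*d + 8*n^2 + n*(-4*d - 36) + 40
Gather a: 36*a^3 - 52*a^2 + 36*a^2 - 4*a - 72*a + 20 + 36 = 36*a^3 - 16*a^2 - 76*a + 56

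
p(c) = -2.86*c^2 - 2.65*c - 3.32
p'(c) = -5.72*c - 2.65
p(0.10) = -3.61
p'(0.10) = -3.22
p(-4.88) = -58.50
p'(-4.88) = 25.26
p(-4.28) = -44.37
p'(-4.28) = 21.83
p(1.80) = -17.36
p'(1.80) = -12.95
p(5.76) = -113.47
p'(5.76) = -35.60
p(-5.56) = -77.00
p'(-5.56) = 29.15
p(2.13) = -21.94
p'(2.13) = -14.83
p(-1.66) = -6.80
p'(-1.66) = 6.85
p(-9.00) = -211.13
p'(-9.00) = 48.83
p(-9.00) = -211.13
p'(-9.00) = 48.83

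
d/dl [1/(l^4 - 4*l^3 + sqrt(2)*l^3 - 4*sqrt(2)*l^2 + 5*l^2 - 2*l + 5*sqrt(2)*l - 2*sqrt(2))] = (-4*l^3 - 3*sqrt(2)*l^2 + 12*l^2 - 10*l + 8*sqrt(2)*l - 5*sqrt(2) + 2)/(l^4 - 4*l^3 + sqrt(2)*l^3 - 4*sqrt(2)*l^2 + 5*l^2 - 2*l + 5*sqrt(2)*l - 2*sqrt(2))^2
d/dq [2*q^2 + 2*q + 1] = 4*q + 2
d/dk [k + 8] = 1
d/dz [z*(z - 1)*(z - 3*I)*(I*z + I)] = 4*I*z^3 + 9*z^2 - 2*I*z - 3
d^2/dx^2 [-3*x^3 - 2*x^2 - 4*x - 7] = -18*x - 4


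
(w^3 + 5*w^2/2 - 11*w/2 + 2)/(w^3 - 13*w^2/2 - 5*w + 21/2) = (2*w^2 + 7*w - 4)/(2*w^2 - 11*w - 21)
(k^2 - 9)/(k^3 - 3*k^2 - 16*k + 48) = (k + 3)/(k^2 - 16)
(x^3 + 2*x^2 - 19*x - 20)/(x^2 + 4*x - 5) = (x^2 - 3*x - 4)/(x - 1)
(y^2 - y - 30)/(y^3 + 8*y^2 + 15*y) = (y - 6)/(y*(y + 3))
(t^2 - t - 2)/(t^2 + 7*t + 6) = (t - 2)/(t + 6)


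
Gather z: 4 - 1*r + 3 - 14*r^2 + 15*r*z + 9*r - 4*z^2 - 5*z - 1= -14*r^2 + 8*r - 4*z^2 + z*(15*r - 5) + 6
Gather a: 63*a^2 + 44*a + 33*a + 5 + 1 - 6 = 63*a^2 + 77*a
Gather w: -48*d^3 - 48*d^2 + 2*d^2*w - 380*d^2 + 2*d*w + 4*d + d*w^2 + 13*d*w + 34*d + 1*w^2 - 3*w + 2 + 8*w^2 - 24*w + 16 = -48*d^3 - 428*d^2 + 38*d + w^2*(d + 9) + w*(2*d^2 + 15*d - 27) + 18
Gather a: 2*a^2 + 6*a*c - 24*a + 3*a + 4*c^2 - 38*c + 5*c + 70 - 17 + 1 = 2*a^2 + a*(6*c - 21) + 4*c^2 - 33*c + 54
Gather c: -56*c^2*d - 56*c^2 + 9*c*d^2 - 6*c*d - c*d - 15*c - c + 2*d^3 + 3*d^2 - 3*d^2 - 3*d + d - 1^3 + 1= c^2*(-56*d - 56) + c*(9*d^2 - 7*d - 16) + 2*d^3 - 2*d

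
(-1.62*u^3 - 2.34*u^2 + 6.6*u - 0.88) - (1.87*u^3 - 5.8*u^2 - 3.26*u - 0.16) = -3.49*u^3 + 3.46*u^2 + 9.86*u - 0.72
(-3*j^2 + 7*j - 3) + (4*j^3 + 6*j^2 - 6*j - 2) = 4*j^3 + 3*j^2 + j - 5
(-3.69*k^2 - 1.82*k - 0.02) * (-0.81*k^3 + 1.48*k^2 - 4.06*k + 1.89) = 2.9889*k^5 - 3.987*k^4 + 12.304*k^3 + 0.3855*k^2 - 3.3586*k - 0.0378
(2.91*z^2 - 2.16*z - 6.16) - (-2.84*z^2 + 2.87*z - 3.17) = 5.75*z^2 - 5.03*z - 2.99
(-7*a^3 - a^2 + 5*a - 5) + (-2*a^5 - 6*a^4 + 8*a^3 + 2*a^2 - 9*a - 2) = -2*a^5 - 6*a^4 + a^3 + a^2 - 4*a - 7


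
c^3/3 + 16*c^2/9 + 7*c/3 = c*(c/3 + 1)*(c + 7/3)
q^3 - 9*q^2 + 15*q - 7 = (q - 7)*(q - 1)^2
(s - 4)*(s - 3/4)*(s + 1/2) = s^3 - 17*s^2/4 + 5*s/8 + 3/2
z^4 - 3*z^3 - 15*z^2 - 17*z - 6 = (z - 6)*(z + 1)^3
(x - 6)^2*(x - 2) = x^3 - 14*x^2 + 60*x - 72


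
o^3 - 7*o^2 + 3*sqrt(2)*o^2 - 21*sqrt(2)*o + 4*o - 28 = (o - 7)*(o + sqrt(2))*(o + 2*sqrt(2))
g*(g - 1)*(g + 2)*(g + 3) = g^4 + 4*g^3 + g^2 - 6*g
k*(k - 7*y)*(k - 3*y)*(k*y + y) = k^4*y - 10*k^3*y^2 + k^3*y + 21*k^2*y^3 - 10*k^2*y^2 + 21*k*y^3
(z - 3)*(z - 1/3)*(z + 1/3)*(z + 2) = z^4 - z^3 - 55*z^2/9 + z/9 + 2/3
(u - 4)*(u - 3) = u^2 - 7*u + 12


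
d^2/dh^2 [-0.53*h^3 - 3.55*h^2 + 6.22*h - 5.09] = -3.18*h - 7.1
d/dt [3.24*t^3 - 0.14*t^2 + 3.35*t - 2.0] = 9.72*t^2 - 0.28*t + 3.35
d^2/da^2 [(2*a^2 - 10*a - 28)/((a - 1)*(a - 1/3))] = 36*(-11*a^3 - 129*a^2 + 183*a - 67)/(27*a^6 - 108*a^5 + 171*a^4 - 136*a^3 + 57*a^2 - 12*a + 1)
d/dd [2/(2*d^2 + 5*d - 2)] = 2*(-4*d - 5)/(2*d^2 + 5*d - 2)^2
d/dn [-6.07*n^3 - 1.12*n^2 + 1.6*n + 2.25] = -18.21*n^2 - 2.24*n + 1.6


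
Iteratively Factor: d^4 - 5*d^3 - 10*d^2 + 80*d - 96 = (d - 4)*(d^3 - d^2 - 14*d + 24) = (d - 4)*(d + 4)*(d^2 - 5*d + 6) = (d - 4)*(d - 2)*(d + 4)*(d - 3)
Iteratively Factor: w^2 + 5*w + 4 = (w + 1)*(w + 4)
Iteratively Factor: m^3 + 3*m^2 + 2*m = (m)*(m^2 + 3*m + 2) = m*(m + 2)*(m + 1)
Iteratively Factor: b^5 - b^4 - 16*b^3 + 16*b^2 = (b)*(b^4 - b^3 - 16*b^2 + 16*b) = b*(b + 4)*(b^3 - 5*b^2 + 4*b) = b*(b - 1)*(b + 4)*(b^2 - 4*b) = b*(b - 4)*(b - 1)*(b + 4)*(b)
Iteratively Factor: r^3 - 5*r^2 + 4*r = (r - 1)*(r^2 - 4*r) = r*(r - 1)*(r - 4)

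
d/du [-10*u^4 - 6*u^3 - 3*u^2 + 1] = 2*u*(-20*u^2 - 9*u - 3)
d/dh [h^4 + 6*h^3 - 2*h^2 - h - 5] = 4*h^3 + 18*h^2 - 4*h - 1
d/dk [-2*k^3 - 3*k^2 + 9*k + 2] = -6*k^2 - 6*k + 9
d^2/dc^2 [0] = 0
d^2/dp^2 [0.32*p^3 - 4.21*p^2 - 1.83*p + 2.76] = 1.92*p - 8.42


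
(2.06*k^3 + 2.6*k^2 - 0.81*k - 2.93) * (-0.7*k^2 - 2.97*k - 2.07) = -1.442*k^5 - 7.9382*k^4 - 11.4192*k^3 - 0.925299999999999*k^2 + 10.3788*k + 6.0651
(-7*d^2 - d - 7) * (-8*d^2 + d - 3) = 56*d^4 + d^3 + 76*d^2 - 4*d + 21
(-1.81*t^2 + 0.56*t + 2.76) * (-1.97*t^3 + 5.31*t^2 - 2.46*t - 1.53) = 3.5657*t^5 - 10.7143*t^4 + 1.989*t^3 + 16.0473*t^2 - 7.6464*t - 4.2228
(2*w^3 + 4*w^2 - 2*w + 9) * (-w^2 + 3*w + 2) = -2*w^5 + 2*w^4 + 18*w^3 - 7*w^2 + 23*w + 18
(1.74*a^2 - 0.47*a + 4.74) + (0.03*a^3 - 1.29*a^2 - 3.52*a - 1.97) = 0.03*a^3 + 0.45*a^2 - 3.99*a + 2.77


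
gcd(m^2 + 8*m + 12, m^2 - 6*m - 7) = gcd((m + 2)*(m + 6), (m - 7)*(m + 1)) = 1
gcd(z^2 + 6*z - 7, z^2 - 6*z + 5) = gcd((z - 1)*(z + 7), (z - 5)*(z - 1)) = z - 1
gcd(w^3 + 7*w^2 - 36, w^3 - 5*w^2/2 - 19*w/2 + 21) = w^2 + w - 6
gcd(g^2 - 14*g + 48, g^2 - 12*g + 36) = g - 6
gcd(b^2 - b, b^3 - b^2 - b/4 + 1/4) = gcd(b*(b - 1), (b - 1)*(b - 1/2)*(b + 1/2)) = b - 1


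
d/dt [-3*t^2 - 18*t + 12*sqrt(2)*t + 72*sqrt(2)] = -6*t - 18 + 12*sqrt(2)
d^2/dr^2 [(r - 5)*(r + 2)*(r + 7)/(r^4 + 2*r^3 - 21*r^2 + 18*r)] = 2*(r^9 + 12*r^8 - 99*r^7 - 1180*r^6 - 1059*r^5 + 16698*r^4 + 10281*r^3 - 100170*r^2 + 79380*r - 22680)/(r^3*(r^9 + 6*r^8 - 51*r^7 - 190*r^6 + 1287*r^5 + 594*r^4 - 12825*r^3 + 25758*r^2 - 20412*r + 5832))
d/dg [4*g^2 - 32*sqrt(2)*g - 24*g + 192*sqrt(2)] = 8*g - 32*sqrt(2) - 24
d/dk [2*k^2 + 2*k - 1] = 4*k + 2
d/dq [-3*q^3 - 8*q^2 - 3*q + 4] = -9*q^2 - 16*q - 3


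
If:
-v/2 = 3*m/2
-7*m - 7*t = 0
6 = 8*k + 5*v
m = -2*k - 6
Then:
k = -42/19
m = -30/19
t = 30/19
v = 90/19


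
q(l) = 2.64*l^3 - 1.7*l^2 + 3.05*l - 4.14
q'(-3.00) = 84.53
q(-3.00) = -99.87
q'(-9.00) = 675.17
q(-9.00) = -2093.85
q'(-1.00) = 14.37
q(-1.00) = -11.53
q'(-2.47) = 59.77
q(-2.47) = -61.83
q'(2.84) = 57.27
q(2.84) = 51.28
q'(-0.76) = 10.21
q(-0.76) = -8.60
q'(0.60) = 3.86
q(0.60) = -2.35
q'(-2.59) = 64.98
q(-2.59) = -69.31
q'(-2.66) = 68.13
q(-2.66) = -73.97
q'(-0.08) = 3.37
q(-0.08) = -4.40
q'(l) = 7.92*l^2 - 3.4*l + 3.05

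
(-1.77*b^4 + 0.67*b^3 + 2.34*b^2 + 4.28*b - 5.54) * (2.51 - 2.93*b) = 5.1861*b^5 - 6.4058*b^4 - 5.1745*b^3 - 6.667*b^2 + 26.975*b - 13.9054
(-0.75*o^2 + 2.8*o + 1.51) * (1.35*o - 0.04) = -1.0125*o^3 + 3.81*o^2 + 1.9265*o - 0.0604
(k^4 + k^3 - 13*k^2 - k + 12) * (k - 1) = k^5 - 14*k^3 + 12*k^2 + 13*k - 12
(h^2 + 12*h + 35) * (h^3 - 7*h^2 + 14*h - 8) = h^5 + 5*h^4 - 35*h^3 - 85*h^2 + 394*h - 280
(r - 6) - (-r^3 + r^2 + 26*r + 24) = r^3 - r^2 - 25*r - 30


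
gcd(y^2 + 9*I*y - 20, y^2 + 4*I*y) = y + 4*I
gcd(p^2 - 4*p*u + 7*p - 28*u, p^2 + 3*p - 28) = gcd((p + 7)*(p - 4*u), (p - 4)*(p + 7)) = p + 7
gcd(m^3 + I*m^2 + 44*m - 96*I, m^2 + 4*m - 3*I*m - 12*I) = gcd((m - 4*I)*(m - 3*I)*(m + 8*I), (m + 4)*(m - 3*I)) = m - 3*I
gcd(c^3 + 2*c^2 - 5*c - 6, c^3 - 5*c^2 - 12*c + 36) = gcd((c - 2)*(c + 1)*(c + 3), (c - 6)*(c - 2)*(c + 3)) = c^2 + c - 6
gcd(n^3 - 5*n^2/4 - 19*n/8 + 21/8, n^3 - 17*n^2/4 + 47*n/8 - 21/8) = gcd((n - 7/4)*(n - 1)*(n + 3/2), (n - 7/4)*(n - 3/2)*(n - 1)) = n^2 - 11*n/4 + 7/4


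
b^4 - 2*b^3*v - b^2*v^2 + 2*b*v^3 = b*(b - 2*v)*(b - v)*(b + v)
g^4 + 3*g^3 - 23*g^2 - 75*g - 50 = (g - 5)*(g + 1)*(g + 2)*(g + 5)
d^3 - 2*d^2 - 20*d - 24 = (d - 6)*(d + 2)^2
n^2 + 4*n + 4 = (n + 2)^2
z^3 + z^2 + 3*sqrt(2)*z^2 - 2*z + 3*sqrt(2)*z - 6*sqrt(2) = (z - 1)*(z + 2)*(z + 3*sqrt(2))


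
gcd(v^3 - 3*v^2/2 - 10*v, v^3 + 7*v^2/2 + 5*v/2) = v^2 + 5*v/2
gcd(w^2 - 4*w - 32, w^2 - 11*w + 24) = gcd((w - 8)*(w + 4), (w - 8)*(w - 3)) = w - 8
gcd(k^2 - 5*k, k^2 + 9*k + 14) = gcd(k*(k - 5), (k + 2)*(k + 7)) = 1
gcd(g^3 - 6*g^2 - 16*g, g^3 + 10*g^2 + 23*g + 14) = g + 2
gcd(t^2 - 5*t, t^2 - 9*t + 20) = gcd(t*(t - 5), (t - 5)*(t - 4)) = t - 5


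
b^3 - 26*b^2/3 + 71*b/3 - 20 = (b - 4)*(b - 3)*(b - 5/3)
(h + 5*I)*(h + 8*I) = h^2 + 13*I*h - 40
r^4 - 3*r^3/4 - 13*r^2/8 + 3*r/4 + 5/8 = (r - 5/4)*(r - 1)*(r + 1/2)*(r + 1)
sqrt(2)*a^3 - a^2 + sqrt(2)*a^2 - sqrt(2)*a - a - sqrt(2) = (a + 1)*(a - sqrt(2))*(sqrt(2)*a + 1)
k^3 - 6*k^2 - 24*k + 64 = (k - 8)*(k - 2)*(k + 4)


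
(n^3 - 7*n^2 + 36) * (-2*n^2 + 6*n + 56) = -2*n^5 + 20*n^4 + 14*n^3 - 464*n^2 + 216*n + 2016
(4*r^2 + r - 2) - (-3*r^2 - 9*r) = 7*r^2 + 10*r - 2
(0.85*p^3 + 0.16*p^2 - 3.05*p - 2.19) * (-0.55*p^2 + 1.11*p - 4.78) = -0.4675*p^5 + 0.8555*p^4 - 2.2079*p^3 - 2.9458*p^2 + 12.1481*p + 10.4682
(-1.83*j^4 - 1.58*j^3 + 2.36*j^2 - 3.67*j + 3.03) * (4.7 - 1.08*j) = 1.9764*j^5 - 6.8946*j^4 - 9.9748*j^3 + 15.0556*j^2 - 20.5214*j + 14.241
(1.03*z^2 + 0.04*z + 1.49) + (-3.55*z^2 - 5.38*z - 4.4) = -2.52*z^2 - 5.34*z - 2.91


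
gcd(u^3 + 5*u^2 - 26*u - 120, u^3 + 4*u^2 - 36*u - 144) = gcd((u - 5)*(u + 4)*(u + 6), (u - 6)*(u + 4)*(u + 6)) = u^2 + 10*u + 24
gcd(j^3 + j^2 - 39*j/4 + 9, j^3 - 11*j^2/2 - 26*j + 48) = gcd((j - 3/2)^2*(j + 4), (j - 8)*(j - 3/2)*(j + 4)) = j^2 + 5*j/2 - 6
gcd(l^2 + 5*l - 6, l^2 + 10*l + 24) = l + 6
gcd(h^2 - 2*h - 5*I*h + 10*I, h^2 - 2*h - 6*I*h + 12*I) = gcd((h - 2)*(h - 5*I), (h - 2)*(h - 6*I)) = h - 2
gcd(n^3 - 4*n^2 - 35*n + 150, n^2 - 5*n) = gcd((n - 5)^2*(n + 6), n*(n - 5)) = n - 5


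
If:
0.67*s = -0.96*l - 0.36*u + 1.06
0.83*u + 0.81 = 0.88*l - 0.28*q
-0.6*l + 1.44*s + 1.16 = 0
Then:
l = 1.2909661510872 - 0.290517821116342*u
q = 1.16446504627406 - 3.8773417235085*u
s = -0.121049092131809*u - 0.267652992602555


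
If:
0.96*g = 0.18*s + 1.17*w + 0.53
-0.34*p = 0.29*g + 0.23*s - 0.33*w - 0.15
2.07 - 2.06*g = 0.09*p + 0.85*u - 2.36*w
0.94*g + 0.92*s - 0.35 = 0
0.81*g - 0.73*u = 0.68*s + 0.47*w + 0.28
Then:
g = 1.19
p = 0.62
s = -0.84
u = 1.30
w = 0.65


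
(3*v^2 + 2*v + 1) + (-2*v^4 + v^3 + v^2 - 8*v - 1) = -2*v^4 + v^3 + 4*v^2 - 6*v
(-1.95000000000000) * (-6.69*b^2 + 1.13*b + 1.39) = 13.0455*b^2 - 2.2035*b - 2.7105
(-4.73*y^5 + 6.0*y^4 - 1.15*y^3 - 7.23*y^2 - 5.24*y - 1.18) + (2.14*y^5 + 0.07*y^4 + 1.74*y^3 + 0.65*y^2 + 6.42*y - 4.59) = -2.59*y^5 + 6.07*y^4 + 0.59*y^3 - 6.58*y^2 + 1.18*y - 5.77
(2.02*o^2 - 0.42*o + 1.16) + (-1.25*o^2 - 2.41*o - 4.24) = 0.77*o^2 - 2.83*o - 3.08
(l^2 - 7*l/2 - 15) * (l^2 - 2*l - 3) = l^4 - 11*l^3/2 - 11*l^2 + 81*l/2 + 45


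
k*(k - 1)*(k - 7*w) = k^3 - 7*k^2*w - k^2 + 7*k*w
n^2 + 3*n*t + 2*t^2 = (n + t)*(n + 2*t)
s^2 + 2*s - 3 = (s - 1)*(s + 3)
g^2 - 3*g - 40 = (g - 8)*(g + 5)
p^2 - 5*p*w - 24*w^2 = (p - 8*w)*(p + 3*w)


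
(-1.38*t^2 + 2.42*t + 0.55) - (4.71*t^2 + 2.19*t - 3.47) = -6.09*t^2 + 0.23*t + 4.02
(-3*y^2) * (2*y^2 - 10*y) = -6*y^4 + 30*y^3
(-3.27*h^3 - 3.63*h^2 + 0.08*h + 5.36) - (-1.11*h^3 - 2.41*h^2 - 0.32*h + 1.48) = -2.16*h^3 - 1.22*h^2 + 0.4*h + 3.88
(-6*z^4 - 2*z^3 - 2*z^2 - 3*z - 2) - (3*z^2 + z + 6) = -6*z^4 - 2*z^3 - 5*z^2 - 4*z - 8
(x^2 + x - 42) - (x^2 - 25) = x - 17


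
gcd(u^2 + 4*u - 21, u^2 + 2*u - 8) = 1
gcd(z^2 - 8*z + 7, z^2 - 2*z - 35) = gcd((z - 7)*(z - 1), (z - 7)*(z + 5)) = z - 7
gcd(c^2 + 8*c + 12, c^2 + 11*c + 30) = c + 6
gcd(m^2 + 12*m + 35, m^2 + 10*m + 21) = m + 7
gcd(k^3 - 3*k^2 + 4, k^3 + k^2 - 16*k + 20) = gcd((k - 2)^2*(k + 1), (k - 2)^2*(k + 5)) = k^2 - 4*k + 4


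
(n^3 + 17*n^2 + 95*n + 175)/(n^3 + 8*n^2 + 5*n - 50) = (n + 7)/(n - 2)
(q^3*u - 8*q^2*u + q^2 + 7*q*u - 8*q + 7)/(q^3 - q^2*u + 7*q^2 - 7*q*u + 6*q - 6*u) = (q^3*u - 8*q^2*u + q^2 + 7*q*u - 8*q + 7)/(q^3 - q^2*u + 7*q^2 - 7*q*u + 6*q - 6*u)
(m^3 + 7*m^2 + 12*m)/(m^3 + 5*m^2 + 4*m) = (m + 3)/(m + 1)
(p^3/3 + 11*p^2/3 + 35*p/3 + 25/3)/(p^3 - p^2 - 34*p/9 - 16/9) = 3*(p^2 + 10*p + 25)/(9*p^2 - 18*p - 16)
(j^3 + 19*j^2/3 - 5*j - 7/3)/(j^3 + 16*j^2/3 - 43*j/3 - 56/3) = (3*j^2 - 2*j - 1)/(3*j^2 - 5*j - 8)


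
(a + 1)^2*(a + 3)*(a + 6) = a^4 + 11*a^3 + 37*a^2 + 45*a + 18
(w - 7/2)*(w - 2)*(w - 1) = w^3 - 13*w^2/2 + 25*w/2 - 7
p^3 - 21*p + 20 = (p - 4)*(p - 1)*(p + 5)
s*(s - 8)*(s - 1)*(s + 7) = s^4 - 2*s^3 - 55*s^2 + 56*s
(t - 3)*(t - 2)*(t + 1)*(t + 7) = t^4 + 3*t^3 - 27*t^2 + 13*t + 42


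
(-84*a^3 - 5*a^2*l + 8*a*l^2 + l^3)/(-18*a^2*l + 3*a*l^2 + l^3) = (28*a^2 + 11*a*l + l^2)/(l*(6*a + l))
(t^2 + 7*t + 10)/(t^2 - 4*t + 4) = (t^2 + 7*t + 10)/(t^2 - 4*t + 4)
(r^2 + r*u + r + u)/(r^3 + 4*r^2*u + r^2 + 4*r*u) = (r + u)/(r*(r + 4*u))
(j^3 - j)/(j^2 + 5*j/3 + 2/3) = 3*j*(j - 1)/(3*j + 2)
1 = 1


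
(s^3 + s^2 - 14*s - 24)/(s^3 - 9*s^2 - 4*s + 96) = (s + 2)/(s - 8)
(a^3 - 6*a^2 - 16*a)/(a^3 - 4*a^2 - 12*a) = (a - 8)/(a - 6)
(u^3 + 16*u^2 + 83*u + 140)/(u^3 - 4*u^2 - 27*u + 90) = (u^2 + 11*u + 28)/(u^2 - 9*u + 18)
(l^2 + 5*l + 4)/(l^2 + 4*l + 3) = (l + 4)/(l + 3)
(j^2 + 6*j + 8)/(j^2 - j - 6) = (j + 4)/(j - 3)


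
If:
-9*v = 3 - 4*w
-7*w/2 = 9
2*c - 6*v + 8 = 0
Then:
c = -59/7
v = -31/21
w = -18/7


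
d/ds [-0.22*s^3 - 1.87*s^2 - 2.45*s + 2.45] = -0.66*s^2 - 3.74*s - 2.45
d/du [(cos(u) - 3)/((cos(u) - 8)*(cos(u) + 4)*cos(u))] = (51*cos(u) - 13*cos(2*u) + cos(3*u) + 179)*sin(u)/(2*(cos(u) - 8)^2*(cos(u) + 4)^2*cos(u)^2)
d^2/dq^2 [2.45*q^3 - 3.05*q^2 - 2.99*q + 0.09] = 14.7*q - 6.1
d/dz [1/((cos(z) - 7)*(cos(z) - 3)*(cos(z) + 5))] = (3*cos(z)^2 - 10*cos(z) - 29)*sin(z)/((cos(z) - 7)^2*(cos(z) - 3)^2*(cos(z) + 5)^2)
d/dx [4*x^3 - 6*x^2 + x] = 12*x^2 - 12*x + 1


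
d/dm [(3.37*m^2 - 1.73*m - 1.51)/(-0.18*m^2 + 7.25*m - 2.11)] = (24.1211*m^2 - 14.765*m + 14.5978)/(0.0324*m^4 - 2.61*m^3 + 53.3221*m^2 - 30.595*m + 4.4521)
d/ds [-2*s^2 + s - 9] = 1 - 4*s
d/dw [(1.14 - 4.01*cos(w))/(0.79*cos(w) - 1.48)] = -5.0342*sin(w)/(0.79*cos(w) - 1.48)^2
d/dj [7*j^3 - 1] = 21*j^2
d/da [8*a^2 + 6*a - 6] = 16*a + 6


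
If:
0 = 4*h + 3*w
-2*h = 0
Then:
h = 0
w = 0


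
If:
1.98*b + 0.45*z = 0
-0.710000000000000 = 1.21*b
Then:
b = -0.59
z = 2.58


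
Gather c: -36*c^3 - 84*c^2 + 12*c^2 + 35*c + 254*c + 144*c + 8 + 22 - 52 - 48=-36*c^3 - 72*c^2 + 433*c - 70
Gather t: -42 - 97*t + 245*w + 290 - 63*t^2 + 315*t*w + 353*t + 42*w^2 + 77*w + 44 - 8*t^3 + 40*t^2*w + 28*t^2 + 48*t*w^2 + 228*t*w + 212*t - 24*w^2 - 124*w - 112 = -8*t^3 + t^2*(40*w - 35) + t*(48*w^2 + 543*w + 468) + 18*w^2 + 198*w + 180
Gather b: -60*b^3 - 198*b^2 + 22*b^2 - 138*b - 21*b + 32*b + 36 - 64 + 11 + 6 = -60*b^3 - 176*b^2 - 127*b - 11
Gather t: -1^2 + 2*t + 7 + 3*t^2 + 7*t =3*t^2 + 9*t + 6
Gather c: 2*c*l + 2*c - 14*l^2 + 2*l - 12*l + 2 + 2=c*(2*l + 2) - 14*l^2 - 10*l + 4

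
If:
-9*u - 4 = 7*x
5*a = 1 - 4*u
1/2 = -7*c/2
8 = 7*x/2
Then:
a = 89/45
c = -1/7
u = -20/9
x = 16/7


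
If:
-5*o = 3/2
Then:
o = -3/10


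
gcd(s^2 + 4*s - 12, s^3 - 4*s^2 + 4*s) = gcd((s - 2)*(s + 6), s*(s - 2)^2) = s - 2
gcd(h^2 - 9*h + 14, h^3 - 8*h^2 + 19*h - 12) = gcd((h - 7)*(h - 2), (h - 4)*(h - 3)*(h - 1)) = 1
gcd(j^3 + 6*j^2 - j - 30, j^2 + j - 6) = j^2 + j - 6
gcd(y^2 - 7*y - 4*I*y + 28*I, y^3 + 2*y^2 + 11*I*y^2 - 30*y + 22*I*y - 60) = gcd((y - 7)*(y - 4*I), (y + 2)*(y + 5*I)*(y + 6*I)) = 1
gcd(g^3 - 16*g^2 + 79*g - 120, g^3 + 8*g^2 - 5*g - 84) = g - 3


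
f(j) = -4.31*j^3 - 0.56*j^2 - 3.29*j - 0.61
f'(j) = -12.93*j^2 - 1.12*j - 3.29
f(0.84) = -6.32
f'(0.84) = -13.35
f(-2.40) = 63.64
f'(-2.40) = -75.08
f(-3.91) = 261.33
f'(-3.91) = -196.59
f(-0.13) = -0.18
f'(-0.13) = -3.36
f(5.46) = -736.81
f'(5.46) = -394.87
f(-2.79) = 97.81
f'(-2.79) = -100.81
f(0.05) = -0.78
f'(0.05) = -3.38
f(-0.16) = -0.08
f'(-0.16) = -3.44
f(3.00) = -131.89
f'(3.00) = -123.02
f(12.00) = -7568.41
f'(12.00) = -1878.65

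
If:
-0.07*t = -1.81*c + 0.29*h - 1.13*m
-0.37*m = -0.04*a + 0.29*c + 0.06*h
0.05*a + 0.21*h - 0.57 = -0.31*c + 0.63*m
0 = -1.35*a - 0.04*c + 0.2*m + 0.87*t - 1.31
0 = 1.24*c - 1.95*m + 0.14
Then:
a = 8.88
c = 0.51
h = 1.03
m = 0.39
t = 15.22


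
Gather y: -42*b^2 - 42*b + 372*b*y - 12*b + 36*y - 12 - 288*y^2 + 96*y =-42*b^2 - 54*b - 288*y^2 + y*(372*b + 132) - 12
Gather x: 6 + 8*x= 8*x + 6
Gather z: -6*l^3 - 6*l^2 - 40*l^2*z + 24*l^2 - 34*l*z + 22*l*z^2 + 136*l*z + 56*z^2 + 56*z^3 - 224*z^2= -6*l^3 + 18*l^2 + 56*z^3 + z^2*(22*l - 168) + z*(-40*l^2 + 102*l)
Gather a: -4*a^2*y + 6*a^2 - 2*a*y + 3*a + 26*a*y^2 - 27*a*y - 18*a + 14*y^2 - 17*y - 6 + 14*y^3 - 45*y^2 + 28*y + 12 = a^2*(6 - 4*y) + a*(26*y^2 - 29*y - 15) + 14*y^3 - 31*y^2 + 11*y + 6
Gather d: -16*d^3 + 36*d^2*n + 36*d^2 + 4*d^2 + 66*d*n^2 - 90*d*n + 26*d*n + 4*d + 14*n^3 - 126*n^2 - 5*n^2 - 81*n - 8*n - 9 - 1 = -16*d^3 + d^2*(36*n + 40) + d*(66*n^2 - 64*n + 4) + 14*n^3 - 131*n^2 - 89*n - 10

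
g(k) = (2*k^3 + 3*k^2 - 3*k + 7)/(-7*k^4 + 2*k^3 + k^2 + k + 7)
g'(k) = (6*k^2 + 6*k - 3)/(-7*k^4 + 2*k^3 + k^2 + k + 7) + (2*k^3 + 3*k^2 - 3*k + 7)*(28*k^3 - 6*k^2 - 2*k - 1)/(-7*k^4 + 2*k^3 + k^2 + k + 7)^2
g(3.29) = -0.14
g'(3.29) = 0.06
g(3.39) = -0.13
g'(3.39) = 0.06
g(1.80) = -0.46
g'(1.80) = 0.74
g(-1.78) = -0.14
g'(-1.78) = -0.42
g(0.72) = 1.01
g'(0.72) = 1.32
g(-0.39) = 1.31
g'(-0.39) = -1.25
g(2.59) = -0.20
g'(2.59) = 0.14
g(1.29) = -2.42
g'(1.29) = 19.03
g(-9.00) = 0.02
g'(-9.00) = 0.00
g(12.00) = -0.03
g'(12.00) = 0.00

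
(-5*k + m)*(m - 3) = -5*k*m + 15*k + m^2 - 3*m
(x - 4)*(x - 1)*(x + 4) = x^3 - x^2 - 16*x + 16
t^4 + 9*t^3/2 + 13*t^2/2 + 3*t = t*(t + 1)*(t + 3/2)*(t + 2)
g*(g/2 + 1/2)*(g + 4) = g^3/2 + 5*g^2/2 + 2*g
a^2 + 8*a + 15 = (a + 3)*(a + 5)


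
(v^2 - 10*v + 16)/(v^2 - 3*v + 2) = (v - 8)/(v - 1)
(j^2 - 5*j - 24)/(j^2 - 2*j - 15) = (j - 8)/(j - 5)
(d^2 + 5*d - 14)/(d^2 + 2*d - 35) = (d - 2)/(d - 5)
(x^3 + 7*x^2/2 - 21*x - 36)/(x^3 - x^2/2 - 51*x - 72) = (x - 4)/(x - 8)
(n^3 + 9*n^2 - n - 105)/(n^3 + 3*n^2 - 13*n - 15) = (n + 7)/(n + 1)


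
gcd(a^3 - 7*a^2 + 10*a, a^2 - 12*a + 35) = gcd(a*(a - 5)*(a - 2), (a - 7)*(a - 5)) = a - 5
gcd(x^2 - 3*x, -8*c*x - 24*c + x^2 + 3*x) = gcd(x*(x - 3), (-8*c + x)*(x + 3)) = 1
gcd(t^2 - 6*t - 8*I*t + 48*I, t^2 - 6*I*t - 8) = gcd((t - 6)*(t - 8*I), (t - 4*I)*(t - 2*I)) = 1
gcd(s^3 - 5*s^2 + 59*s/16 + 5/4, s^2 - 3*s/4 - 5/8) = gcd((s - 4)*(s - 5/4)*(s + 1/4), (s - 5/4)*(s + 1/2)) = s - 5/4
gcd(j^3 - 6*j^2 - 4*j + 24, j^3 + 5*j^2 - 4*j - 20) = j^2 - 4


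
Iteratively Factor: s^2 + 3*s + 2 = (s + 2)*(s + 1)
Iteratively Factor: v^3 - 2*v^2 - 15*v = (v)*(v^2 - 2*v - 15) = v*(v + 3)*(v - 5)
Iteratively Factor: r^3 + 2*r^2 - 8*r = (r - 2)*(r^2 + 4*r) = r*(r - 2)*(r + 4)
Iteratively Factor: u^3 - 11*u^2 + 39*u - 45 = (u - 3)*(u^2 - 8*u + 15) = (u - 5)*(u - 3)*(u - 3)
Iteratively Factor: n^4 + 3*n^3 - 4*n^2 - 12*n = (n - 2)*(n^3 + 5*n^2 + 6*n) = (n - 2)*(n + 2)*(n^2 + 3*n) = (n - 2)*(n + 2)*(n + 3)*(n)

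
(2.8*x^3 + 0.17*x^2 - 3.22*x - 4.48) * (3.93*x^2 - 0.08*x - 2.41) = 11.004*x^5 + 0.4441*x^4 - 19.4162*x^3 - 17.7585*x^2 + 8.1186*x + 10.7968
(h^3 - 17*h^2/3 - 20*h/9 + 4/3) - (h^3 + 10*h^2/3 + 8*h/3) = -9*h^2 - 44*h/9 + 4/3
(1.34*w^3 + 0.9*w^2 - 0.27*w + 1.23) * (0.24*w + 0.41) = 0.3216*w^4 + 0.7654*w^3 + 0.3042*w^2 + 0.1845*w + 0.5043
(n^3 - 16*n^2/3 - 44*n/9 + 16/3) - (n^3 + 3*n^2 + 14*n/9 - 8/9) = -25*n^2/3 - 58*n/9 + 56/9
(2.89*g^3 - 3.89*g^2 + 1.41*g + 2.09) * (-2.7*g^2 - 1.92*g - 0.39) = -7.803*g^5 + 4.9542*g^4 + 2.5347*g^3 - 6.8331*g^2 - 4.5627*g - 0.8151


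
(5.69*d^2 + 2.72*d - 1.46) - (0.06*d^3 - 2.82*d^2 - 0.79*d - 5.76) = -0.06*d^3 + 8.51*d^2 + 3.51*d + 4.3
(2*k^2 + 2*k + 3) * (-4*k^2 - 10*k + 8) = -8*k^4 - 28*k^3 - 16*k^2 - 14*k + 24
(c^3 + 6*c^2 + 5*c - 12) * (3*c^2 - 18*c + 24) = 3*c^5 - 69*c^3 + 18*c^2 + 336*c - 288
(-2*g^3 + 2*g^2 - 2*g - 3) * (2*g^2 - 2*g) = -4*g^5 + 8*g^4 - 8*g^3 - 2*g^2 + 6*g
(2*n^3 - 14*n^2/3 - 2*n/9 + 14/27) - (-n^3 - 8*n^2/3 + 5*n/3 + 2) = 3*n^3 - 2*n^2 - 17*n/9 - 40/27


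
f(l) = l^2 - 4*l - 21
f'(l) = 2*l - 4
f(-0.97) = -16.18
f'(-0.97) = -5.94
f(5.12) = -15.27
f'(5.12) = 6.24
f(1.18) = -24.33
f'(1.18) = -1.64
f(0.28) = -22.04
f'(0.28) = -3.44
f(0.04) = -21.16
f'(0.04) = -3.92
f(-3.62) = 6.58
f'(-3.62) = -11.24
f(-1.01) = -15.94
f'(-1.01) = -6.02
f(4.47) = -18.90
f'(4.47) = 4.94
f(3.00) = -24.00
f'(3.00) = 2.00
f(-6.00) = 39.00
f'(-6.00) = -16.00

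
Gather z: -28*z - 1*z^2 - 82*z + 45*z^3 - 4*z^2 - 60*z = 45*z^3 - 5*z^2 - 170*z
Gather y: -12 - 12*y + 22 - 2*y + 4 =14 - 14*y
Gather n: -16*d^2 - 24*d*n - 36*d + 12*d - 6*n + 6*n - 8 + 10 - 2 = -16*d^2 - 24*d*n - 24*d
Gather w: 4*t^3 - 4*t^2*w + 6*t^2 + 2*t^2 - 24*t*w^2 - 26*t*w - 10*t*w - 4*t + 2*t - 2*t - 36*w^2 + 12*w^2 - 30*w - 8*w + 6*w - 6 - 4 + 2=4*t^3 + 8*t^2 - 4*t + w^2*(-24*t - 24) + w*(-4*t^2 - 36*t - 32) - 8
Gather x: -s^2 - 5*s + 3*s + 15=-s^2 - 2*s + 15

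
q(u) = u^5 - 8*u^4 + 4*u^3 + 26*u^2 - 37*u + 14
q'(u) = 5*u^4 - 32*u^3 + 12*u^2 + 52*u - 37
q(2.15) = -30.61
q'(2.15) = -80.92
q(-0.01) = 14.37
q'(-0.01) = -37.52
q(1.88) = -13.54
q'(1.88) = -47.00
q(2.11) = -27.49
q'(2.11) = -75.35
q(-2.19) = -56.68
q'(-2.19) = 357.80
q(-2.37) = -132.69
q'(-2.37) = 490.90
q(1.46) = -1.87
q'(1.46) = -12.37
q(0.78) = 0.18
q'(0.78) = -2.47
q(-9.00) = -112000.00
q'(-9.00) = 56600.00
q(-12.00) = -417430.00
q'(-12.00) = 160043.00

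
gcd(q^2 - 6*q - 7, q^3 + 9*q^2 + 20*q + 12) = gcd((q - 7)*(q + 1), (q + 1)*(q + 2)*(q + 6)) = q + 1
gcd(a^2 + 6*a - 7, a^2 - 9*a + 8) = a - 1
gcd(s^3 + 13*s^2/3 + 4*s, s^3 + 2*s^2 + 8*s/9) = s^2 + 4*s/3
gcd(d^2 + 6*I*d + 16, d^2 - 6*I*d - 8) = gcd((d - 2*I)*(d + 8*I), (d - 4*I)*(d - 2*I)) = d - 2*I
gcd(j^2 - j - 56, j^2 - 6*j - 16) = j - 8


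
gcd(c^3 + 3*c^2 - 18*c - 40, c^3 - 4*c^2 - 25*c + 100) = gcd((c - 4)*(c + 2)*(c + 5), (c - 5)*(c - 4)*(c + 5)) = c^2 + c - 20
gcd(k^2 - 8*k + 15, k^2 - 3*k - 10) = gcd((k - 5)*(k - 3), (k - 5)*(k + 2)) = k - 5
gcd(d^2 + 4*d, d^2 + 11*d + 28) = d + 4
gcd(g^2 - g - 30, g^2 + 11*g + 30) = g + 5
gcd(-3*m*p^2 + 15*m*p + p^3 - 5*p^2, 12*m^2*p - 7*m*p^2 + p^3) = -3*m*p + p^2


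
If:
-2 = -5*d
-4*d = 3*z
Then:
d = 2/5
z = -8/15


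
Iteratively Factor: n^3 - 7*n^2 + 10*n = (n)*(n^2 - 7*n + 10) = n*(n - 5)*(n - 2)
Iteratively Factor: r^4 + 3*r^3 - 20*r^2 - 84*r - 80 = (r + 2)*(r^3 + r^2 - 22*r - 40) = (r - 5)*(r + 2)*(r^2 + 6*r + 8) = (r - 5)*(r + 2)*(r + 4)*(r + 2)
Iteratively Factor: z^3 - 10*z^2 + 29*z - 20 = (z - 5)*(z^2 - 5*z + 4) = (z - 5)*(z - 1)*(z - 4)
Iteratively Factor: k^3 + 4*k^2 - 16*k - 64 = (k + 4)*(k^2 - 16) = (k - 4)*(k + 4)*(k + 4)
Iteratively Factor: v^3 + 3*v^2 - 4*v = (v - 1)*(v^2 + 4*v) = (v - 1)*(v + 4)*(v)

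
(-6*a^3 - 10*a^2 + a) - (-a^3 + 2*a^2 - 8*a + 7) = -5*a^3 - 12*a^2 + 9*a - 7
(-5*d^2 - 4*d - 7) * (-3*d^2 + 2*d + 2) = 15*d^4 + 2*d^3 + 3*d^2 - 22*d - 14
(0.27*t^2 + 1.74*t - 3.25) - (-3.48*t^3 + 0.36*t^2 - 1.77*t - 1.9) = 3.48*t^3 - 0.09*t^2 + 3.51*t - 1.35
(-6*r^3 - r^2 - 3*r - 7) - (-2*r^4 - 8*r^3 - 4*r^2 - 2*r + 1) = 2*r^4 + 2*r^3 + 3*r^2 - r - 8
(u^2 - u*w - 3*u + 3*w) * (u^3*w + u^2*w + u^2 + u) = u^5*w - u^4*w^2 - 2*u^4*w + u^4 + 2*u^3*w^2 - 4*u^3*w - 2*u^3 + 3*u^2*w^2 + 2*u^2*w - 3*u^2 + 3*u*w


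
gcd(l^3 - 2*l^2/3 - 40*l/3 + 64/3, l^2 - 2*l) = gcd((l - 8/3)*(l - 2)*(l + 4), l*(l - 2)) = l - 2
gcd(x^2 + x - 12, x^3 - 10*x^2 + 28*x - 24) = 1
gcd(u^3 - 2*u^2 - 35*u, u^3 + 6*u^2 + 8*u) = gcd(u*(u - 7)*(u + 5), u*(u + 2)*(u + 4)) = u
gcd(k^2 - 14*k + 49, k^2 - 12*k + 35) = k - 7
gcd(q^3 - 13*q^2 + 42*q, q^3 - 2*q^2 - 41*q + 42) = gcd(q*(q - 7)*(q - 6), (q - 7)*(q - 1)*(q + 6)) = q - 7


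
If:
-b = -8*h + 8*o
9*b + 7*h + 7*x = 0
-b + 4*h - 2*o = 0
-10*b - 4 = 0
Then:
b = -2/5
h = -3/20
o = -1/10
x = 93/140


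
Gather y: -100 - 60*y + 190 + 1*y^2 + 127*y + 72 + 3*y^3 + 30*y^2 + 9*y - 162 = 3*y^3 + 31*y^2 + 76*y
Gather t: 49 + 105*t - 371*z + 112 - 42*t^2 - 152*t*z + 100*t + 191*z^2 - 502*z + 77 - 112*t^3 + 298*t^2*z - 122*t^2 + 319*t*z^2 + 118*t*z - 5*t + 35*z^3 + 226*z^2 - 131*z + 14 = -112*t^3 + t^2*(298*z - 164) + t*(319*z^2 - 34*z + 200) + 35*z^3 + 417*z^2 - 1004*z + 252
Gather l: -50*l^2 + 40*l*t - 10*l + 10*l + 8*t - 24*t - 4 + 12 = -50*l^2 + 40*l*t - 16*t + 8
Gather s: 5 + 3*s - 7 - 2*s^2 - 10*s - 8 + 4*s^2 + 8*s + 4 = 2*s^2 + s - 6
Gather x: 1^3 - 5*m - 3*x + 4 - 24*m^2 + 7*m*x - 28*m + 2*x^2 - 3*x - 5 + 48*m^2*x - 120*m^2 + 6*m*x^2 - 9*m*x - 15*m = -144*m^2 - 48*m + x^2*(6*m + 2) + x*(48*m^2 - 2*m - 6)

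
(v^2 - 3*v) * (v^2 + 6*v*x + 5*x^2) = v^4 + 6*v^3*x - 3*v^3 + 5*v^2*x^2 - 18*v^2*x - 15*v*x^2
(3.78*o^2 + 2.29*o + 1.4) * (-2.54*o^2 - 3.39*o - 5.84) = -9.6012*o^4 - 18.6308*o^3 - 33.3943*o^2 - 18.1196*o - 8.176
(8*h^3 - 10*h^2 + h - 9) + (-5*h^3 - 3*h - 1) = 3*h^3 - 10*h^2 - 2*h - 10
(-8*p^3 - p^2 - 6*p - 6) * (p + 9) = -8*p^4 - 73*p^3 - 15*p^2 - 60*p - 54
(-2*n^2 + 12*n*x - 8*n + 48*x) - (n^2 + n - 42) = -3*n^2 + 12*n*x - 9*n + 48*x + 42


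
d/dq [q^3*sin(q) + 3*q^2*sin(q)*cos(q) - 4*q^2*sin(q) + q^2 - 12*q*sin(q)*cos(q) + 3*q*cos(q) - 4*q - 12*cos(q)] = q^3*cos(q) + 3*q^2*sin(q) - 4*q^2*cos(q) + 3*q^2*cos(2*q) - 11*q*sin(q) + 3*q*sin(2*q) - 12*q*cos(2*q) + 2*q + 12*sin(q) - 6*sin(2*q) + 3*cos(q) - 4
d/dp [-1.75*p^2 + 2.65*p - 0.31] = 2.65 - 3.5*p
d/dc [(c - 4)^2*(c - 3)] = (c - 4)*(3*c - 10)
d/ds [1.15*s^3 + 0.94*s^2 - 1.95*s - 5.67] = 3.45*s^2 + 1.88*s - 1.95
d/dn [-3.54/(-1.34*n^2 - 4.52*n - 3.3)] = (-9.4872*n - 16.0008)/(1.34*n^2 + 4.52*n + 3.3)^2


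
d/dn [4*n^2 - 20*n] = 8*n - 20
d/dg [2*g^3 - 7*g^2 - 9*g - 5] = 6*g^2 - 14*g - 9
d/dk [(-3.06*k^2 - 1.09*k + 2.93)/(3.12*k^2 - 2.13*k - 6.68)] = (9.9186*k^2 + 22.5984*k + 13.5221)/(9.7344*k^4 - 13.2912*k^3 - 37.1463*k^2 + 28.4568*k + 44.6224)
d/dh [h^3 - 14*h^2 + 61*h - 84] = 3*h^2 - 28*h + 61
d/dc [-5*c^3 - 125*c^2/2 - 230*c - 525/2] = -15*c^2 - 125*c - 230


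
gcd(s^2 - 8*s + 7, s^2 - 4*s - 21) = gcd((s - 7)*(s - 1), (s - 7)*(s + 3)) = s - 7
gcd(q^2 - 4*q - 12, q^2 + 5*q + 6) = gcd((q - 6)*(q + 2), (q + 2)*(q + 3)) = q + 2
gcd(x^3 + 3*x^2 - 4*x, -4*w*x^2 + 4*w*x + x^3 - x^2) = x^2 - x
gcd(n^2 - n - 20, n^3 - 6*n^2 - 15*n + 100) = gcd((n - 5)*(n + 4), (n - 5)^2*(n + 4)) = n^2 - n - 20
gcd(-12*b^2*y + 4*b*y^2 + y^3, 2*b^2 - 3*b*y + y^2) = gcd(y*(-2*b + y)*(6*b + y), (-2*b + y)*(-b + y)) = -2*b + y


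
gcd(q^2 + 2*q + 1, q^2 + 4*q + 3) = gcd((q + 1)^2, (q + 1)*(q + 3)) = q + 1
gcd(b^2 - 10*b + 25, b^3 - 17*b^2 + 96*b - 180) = b - 5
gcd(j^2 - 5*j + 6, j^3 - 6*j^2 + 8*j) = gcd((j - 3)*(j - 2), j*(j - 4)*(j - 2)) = j - 2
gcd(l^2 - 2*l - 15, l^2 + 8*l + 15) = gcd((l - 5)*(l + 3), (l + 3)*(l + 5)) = l + 3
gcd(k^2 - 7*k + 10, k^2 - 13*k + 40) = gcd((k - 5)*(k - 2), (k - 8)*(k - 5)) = k - 5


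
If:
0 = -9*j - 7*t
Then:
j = -7*t/9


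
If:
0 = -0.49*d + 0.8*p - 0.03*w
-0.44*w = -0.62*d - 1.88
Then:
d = 0.709677419354839*w - 3.03225806451613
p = 0.472177419354839*w - 1.85725806451613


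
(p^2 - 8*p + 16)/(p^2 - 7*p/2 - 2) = 2*(p - 4)/(2*p + 1)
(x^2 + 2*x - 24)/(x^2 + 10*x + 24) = (x - 4)/(x + 4)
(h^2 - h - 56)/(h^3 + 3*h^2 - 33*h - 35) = (h - 8)/(h^2 - 4*h - 5)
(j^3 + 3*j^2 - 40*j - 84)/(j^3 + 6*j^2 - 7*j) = (j^2 - 4*j - 12)/(j*(j - 1))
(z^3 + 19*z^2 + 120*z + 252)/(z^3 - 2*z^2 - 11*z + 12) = (z^3 + 19*z^2 + 120*z + 252)/(z^3 - 2*z^2 - 11*z + 12)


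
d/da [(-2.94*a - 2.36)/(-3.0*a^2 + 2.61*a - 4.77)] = (-8.82*a^2 - 14.16*a + 20.1834)/(9.0*a^4 - 15.66*a^3 + 35.4321*a^2 - 24.8994*a + 22.7529)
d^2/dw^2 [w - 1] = 0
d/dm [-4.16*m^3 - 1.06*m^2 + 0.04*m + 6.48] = -12.48*m^2 - 2.12*m + 0.04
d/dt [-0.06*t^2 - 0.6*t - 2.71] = -0.12*t - 0.6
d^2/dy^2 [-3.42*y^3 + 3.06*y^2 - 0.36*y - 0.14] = 6.12 - 20.52*y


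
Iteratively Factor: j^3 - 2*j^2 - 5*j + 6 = (j + 2)*(j^2 - 4*j + 3) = (j - 1)*(j + 2)*(j - 3)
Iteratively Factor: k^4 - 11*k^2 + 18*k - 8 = (k - 1)*(k^3 + k^2 - 10*k + 8) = (k - 2)*(k - 1)*(k^2 + 3*k - 4) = (k - 2)*(k - 1)^2*(k + 4)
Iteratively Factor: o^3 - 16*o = (o)*(o^2 - 16) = o*(o - 4)*(o + 4)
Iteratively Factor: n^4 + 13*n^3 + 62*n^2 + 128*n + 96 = (n + 3)*(n^3 + 10*n^2 + 32*n + 32) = (n + 3)*(n + 4)*(n^2 + 6*n + 8) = (n + 3)*(n + 4)^2*(n + 2)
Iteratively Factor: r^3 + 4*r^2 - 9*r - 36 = (r + 4)*(r^2 - 9) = (r + 3)*(r + 4)*(r - 3)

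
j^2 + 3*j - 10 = (j - 2)*(j + 5)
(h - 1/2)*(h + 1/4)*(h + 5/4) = h^3 + h^2 - 7*h/16 - 5/32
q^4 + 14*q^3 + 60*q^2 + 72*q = q*(q + 2)*(q + 6)^2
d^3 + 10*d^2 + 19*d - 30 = (d - 1)*(d + 5)*(d + 6)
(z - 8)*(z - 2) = z^2 - 10*z + 16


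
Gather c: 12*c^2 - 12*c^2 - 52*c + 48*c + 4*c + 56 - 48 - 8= 0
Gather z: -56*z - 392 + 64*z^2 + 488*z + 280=64*z^2 + 432*z - 112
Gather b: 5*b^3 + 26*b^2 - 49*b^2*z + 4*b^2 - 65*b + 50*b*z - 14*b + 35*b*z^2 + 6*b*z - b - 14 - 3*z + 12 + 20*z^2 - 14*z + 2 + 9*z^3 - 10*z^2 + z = 5*b^3 + b^2*(30 - 49*z) + b*(35*z^2 + 56*z - 80) + 9*z^3 + 10*z^2 - 16*z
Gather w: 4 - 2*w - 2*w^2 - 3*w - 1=-2*w^2 - 5*w + 3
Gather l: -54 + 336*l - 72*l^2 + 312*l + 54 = -72*l^2 + 648*l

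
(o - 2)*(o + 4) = o^2 + 2*o - 8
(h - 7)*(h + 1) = h^2 - 6*h - 7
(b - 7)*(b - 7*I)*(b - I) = b^3 - 7*b^2 - 8*I*b^2 - 7*b + 56*I*b + 49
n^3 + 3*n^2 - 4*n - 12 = (n - 2)*(n + 2)*(n + 3)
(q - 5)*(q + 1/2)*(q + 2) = q^3 - 5*q^2/2 - 23*q/2 - 5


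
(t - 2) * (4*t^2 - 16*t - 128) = 4*t^3 - 24*t^2 - 96*t + 256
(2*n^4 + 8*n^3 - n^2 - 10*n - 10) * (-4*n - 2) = -8*n^5 - 36*n^4 - 12*n^3 + 42*n^2 + 60*n + 20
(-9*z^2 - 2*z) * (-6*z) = 54*z^3 + 12*z^2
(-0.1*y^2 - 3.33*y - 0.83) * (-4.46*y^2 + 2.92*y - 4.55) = 0.446*y^4 + 14.5598*y^3 - 5.5668*y^2 + 12.7279*y + 3.7765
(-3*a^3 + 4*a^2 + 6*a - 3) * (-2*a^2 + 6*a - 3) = 6*a^5 - 26*a^4 + 21*a^3 + 30*a^2 - 36*a + 9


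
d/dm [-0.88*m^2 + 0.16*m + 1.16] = 0.16 - 1.76*m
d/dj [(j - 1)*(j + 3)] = 2*j + 2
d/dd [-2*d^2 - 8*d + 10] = -4*d - 8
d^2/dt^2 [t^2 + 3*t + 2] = 2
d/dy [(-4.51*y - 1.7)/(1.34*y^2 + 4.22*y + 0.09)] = (6.0434*y^2 + 4.556*y + 6.7681)/(1.7956*y^4 + 11.3096*y^3 + 18.0496*y^2 + 0.7596*y + 0.0081)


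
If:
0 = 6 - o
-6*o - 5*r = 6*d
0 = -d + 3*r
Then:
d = -108/23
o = 6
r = -36/23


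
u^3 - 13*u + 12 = (u - 3)*(u - 1)*(u + 4)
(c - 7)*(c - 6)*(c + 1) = c^3 - 12*c^2 + 29*c + 42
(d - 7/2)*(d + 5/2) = d^2 - d - 35/4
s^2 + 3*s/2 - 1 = (s - 1/2)*(s + 2)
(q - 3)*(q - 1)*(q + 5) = q^3 + q^2 - 17*q + 15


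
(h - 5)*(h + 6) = h^2 + h - 30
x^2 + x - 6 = (x - 2)*(x + 3)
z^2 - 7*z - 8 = (z - 8)*(z + 1)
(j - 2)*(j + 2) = j^2 - 4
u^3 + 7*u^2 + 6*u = u*(u + 1)*(u + 6)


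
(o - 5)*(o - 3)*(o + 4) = o^3 - 4*o^2 - 17*o + 60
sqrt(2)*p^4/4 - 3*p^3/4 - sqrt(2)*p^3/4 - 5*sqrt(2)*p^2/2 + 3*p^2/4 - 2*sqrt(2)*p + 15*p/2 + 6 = (p/2 + 1)*(p - 4)*(p - 3*sqrt(2)/2)*(sqrt(2)*p/2 + sqrt(2)/2)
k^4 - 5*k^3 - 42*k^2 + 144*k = k*(k - 8)*(k - 3)*(k + 6)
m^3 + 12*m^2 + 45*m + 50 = (m + 2)*(m + 5)^2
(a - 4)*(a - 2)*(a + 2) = a^3 - 4*a^2 - 4*a + 16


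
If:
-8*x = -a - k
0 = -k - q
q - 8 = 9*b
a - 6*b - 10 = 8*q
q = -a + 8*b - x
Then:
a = -4442/701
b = -722/701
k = 890/701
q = -890/701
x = -444/701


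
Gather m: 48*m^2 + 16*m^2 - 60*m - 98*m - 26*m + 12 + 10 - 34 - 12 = 64*m^2 - 184*m - 24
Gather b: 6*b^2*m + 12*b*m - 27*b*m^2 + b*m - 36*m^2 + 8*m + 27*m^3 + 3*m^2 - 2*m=6*b^2*m + b*(-27*m^2 + 13*m) + 27*m^3 - 33*m^2 + 6*m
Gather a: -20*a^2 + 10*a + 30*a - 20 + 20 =-20*a^2 + 40*a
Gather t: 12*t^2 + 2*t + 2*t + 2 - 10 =12*t^2 + 4*t - 8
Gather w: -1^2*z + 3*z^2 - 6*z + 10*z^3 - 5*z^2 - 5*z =10*z^3 - 2*z^2 - 12*z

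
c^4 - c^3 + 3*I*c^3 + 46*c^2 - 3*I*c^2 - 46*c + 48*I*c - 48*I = (c - 1)*(c - 6*I)*(c + I)*(c + 8*I)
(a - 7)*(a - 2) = a^2 - 9*a + 14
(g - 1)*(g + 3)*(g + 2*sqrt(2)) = g^3 + 2*g^2 + 2*sqrt(2)*g^2 - 3*g + 4*sqrt(2)*g - 6*sqrt(2)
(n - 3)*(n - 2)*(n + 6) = n^3 + n^2 - 24*n + 36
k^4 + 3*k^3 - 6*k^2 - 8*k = k*(k - 2)*(k + 1)*(k + 4)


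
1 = 1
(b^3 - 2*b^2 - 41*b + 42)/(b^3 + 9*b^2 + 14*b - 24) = (b - 7)/(b + 4)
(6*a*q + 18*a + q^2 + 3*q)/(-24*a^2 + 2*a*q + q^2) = (q + 3)/(-4*a + q)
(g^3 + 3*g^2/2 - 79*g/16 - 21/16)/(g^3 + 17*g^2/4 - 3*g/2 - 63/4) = (g + 1/4)/(g + 3)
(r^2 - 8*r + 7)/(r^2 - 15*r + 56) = (r - 1)/(r - 8)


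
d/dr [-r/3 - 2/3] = -1/3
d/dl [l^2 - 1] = 2*l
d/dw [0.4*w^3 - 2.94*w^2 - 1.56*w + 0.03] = 1.2*w^2 - 5.88*w - 1.56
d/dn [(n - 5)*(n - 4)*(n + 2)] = 3*n^2 - 14*n + 2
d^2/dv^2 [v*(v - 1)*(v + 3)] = 6*v + 4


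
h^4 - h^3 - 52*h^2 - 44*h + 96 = (h - 8)*(h - 1)*(h + 2)*(h + 6)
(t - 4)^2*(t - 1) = t^3 - 9*t^2 + 24*t - 16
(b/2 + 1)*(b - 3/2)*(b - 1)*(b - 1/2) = b^4/2 - b^3/2 - 13*b^2/8 + 19*b/8 - 3/4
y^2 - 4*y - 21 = (y - 7)*(y + 3)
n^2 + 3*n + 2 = (n + 1)*(n + 2)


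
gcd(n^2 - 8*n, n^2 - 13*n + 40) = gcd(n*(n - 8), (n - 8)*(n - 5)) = n - 8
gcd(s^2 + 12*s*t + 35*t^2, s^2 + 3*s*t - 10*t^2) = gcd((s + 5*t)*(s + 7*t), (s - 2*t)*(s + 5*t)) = s + 5*t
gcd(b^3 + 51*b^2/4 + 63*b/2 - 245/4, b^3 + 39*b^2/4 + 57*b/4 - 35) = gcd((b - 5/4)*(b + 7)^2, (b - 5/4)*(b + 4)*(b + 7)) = b^2 + 23*b/4 - 35/4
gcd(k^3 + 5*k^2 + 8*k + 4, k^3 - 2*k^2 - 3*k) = k + 1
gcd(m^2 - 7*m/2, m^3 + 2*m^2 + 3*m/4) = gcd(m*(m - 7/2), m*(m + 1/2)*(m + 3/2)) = m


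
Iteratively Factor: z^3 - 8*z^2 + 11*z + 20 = (z - 4)*(z^2 - 4*z - 5) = (z - 4)*(z + 1)*(z - 5)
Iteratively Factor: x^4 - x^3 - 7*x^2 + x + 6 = (x + 1)*(x^3 - 2*x^2 - 5*x + 6) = (x + 1)*(x + 2)*(x^2 - 4*x + 3) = (x - 3)*(x + 1)*(x + 2)*(x - 1)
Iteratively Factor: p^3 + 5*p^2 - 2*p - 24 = (p + 3)*(p^2 + 2*p - 8) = (p + 3)*(p + 4)*(p - 2)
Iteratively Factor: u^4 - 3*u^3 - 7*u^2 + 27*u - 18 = (u - 3)*(u^3 - 7*u + 6) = (u - 3)*(u + 3)*(u^2 - 3*u + 2) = (u - 3)*(u - 2)*(u + 3)*(u - 1)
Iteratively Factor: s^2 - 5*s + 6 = (s - 3)*(s - 2)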